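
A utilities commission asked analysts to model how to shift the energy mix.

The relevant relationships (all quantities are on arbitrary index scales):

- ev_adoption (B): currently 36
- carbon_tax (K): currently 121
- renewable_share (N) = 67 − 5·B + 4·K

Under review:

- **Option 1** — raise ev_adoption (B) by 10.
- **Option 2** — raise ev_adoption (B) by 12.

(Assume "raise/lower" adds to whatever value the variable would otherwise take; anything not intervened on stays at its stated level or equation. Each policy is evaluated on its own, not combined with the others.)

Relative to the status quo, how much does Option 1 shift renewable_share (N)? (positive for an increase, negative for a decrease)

-50

Baseline:
  B = 36
  K = 121
  N = 67 − 5·36 + 4·121 = 371
Option 1 (B + 10):
  B = 36 + 10 = 46
  K = 121
  N = 67 − 5·46 + 4·121 = 321
Change in N: 321 − 371 = -50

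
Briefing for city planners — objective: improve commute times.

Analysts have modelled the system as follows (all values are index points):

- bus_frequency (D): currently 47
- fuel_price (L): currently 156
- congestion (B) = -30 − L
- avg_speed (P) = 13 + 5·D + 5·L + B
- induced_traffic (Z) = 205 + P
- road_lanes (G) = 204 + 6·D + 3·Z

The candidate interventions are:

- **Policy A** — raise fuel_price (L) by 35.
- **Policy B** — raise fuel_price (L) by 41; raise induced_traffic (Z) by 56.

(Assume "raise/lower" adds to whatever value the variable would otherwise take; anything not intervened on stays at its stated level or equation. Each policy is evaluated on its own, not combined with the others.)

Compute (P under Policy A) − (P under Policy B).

Policy A (L + 35):
  D = 47
  L = 156 + 35 = 191
  B = -30 − 191 = -221
  P = 13 + 5·47 + 5·191 + (-221) = 982
Policy B (L + 41, Z + 56):
  D = 47
  L = 156 + 41 = 197
  B = -30 − 197 = -227
  P = 13 + 5·47 + 5·197 + (-227) = 1006
P: 982 − 1006 = -24

-24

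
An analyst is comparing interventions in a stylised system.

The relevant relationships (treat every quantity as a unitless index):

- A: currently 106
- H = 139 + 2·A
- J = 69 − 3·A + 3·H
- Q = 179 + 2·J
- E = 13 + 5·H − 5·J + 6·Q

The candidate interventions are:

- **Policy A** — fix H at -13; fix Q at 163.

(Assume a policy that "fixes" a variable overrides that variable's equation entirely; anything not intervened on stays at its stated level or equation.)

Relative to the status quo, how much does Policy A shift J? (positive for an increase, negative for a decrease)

-1092

Baseline:
  A = 106
  H = 139 + 2·106 = 351
  J = 69 − 3·106 + 3·351 = 804
Policy A (H := -13, Q := 163):
  A = 106
  H = -13
  J = 69 − 3·106 + 3·(-13) = -288
Change in J: -288 − 804 = -1092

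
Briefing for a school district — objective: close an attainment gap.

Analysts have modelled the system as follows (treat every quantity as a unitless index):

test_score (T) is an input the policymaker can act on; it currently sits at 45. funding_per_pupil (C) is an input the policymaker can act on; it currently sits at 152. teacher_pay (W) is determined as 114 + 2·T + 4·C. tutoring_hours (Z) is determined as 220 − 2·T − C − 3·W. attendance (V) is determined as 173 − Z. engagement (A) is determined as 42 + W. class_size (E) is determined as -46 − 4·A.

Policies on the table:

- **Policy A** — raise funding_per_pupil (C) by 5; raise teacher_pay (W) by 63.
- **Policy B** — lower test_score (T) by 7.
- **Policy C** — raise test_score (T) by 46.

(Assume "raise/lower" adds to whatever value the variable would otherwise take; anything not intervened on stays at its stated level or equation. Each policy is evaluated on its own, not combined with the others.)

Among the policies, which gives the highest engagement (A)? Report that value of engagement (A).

946

Policy A (C + 5, W + 63):
  T = 45
  C = 152 + 5 = 157
  W = 114 + 2·45 + 4·157 (+63 from intervention) = 895
  A = 42 + 895 = 937
Policy B (T − 7):
  T = 45 − 7 = 38
  C = 152
  W = 114 + 2·38 + 4·152 = 798
  A = 42 + 798 = 840
Policy C (T + 46):
  T = 45 + 46 = 91
  C = 152
  W = 114 + 2·91 + 4·152 = 904
  A = 42 + 904 = 946
Comparing — Policy A: A=937, Policy B: A=840, Policy C: A=946. Highest is 946 (Policy C).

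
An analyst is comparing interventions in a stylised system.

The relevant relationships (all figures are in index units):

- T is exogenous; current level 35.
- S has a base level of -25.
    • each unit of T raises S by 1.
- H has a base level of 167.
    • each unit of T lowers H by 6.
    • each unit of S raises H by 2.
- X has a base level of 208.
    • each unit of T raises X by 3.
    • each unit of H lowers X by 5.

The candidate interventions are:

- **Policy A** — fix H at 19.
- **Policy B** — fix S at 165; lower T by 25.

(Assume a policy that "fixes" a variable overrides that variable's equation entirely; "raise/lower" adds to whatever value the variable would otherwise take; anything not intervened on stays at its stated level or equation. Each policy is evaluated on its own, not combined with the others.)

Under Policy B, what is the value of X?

Policy B (S := 165, T − 25):
  T = 35 − 25 = 10
  S = 165
  H = 167 − 6·10 + 2·165 = 437
  X = 208 + 3·10 − 5·437 = -1947

-1947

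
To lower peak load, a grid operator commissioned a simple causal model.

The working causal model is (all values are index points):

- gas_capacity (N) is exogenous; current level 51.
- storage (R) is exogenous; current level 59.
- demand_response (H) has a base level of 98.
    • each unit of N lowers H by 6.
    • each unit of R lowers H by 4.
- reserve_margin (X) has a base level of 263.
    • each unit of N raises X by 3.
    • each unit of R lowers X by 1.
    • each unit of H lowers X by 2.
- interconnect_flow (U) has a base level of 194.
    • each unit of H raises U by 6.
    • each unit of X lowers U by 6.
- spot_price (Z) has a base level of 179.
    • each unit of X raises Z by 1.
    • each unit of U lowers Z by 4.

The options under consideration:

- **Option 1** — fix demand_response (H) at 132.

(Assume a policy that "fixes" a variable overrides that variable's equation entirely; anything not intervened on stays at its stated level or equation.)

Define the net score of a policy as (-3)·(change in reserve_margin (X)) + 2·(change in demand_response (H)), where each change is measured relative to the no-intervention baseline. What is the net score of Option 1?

Baseline:
  N = 51
  R = 59
  H = 98 − 6·51 − 4·59 = -444
  X = 263 + 3·51 − 59 − 2·(-444) = 1245
Option 1 (H := 132):
  N = 51
  R = 59
  H = 132
  X = 263 + 3·51 − 59 − 2·132 = 93
ΔX = 93 − 1245 = -1152; ΔH = 132 − (-444) = 576
Score = (-3)·(-1152) + 2·576 = 4608

4608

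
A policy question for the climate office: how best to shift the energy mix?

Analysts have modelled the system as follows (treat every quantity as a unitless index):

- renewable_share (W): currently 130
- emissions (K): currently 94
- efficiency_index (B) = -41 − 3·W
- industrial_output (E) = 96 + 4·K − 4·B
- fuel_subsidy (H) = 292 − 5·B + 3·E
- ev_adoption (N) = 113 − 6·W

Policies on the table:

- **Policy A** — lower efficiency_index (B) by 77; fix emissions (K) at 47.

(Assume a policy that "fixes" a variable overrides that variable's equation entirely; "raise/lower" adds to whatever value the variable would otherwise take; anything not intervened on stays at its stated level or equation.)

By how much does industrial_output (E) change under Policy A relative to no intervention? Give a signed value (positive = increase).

120

Baseline:
  W = 130
  K = 94
  B = -41 − 3·130 = -431
  E = 96 + 4·94 − 4·(-431) = 2196
Policy A (B − 77, K := 47):
  W = 130
  K = 47
  B = -41 − 3·130 (−77 from intervention) = -508
  E = 96 + 4·47 − 4·(-508) = 2316
Change in E: 2316 − 2196 = 120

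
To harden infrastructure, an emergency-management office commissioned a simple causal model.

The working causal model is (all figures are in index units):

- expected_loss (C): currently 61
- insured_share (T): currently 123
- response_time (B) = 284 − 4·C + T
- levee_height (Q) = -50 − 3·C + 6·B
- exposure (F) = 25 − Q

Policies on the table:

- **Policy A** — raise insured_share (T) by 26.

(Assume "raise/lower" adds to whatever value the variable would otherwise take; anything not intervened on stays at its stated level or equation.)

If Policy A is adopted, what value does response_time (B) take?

189

Policy A (T + 26):
  C = 61
  T = 123 + 26 = 149
  B = 284 − 4·61 + 149 = 189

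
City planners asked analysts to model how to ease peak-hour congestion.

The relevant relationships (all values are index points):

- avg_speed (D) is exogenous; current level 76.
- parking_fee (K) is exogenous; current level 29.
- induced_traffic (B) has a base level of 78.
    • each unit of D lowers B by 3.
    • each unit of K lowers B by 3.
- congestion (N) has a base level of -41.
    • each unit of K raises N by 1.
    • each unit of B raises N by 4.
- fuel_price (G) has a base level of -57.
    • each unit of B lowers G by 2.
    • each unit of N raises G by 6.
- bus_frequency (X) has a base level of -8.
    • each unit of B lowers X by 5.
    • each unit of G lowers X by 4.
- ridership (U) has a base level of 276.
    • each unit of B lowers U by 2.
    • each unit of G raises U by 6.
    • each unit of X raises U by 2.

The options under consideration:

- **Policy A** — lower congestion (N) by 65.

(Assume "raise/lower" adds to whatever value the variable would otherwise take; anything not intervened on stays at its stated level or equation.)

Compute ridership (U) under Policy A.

Policy A (N − 65):
  D = 76
  K = 29
  B = 78 − 3·76 − 3·29 = -237
  N = -41 + 29 + 4·(-237) (−65 from intervention) = -1025
  G = -57 − 2·(-237) + 6·(-1025) = -5733
  X = -8 − 5·(-237) − 4·(-5733) = 24109
  U = 276 − 2·(-237) + 6·(-5733) + 2·24109 = 14570

14570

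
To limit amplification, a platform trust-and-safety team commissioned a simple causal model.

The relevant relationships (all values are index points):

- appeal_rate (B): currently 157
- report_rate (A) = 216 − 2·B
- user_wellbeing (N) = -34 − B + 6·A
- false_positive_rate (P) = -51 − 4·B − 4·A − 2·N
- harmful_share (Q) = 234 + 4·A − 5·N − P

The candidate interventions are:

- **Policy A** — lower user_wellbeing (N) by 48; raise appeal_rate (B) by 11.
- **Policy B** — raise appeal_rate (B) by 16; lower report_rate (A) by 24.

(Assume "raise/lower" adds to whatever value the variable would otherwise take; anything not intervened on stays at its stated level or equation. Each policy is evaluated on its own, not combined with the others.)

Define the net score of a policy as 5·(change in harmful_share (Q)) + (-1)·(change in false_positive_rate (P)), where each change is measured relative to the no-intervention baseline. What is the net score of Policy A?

1779

Baseline:
  B = 157
  A = 216 − 2·157 = -98
  N = -34 − 157 + 6·(-98) = -779
  P = -51 − 4·157 − 4·(-98) − 2·(-779) = 1271
  Q = 234 + 4·(-98) − 5·(-779) − 1271 = 2466
Policy A (N − 48, B + 11):
  B = 157 + 11 = 168
  A = 216 − 2·168 = -120
  N = -34 − 168 + 6·(-120) (−48 from intervention) = -970
  P = -51 − 4·168 − 4·(-120) − 2·(-970) = 1697
  Q = 234 + 4·(-120) − 5·(-970) − 1697 = 2907
ΔQ = 2907 − 2466 = 441; ΔP = 1697 − 1271 = 426
Score = 5·441 + (-1)·426 = 1779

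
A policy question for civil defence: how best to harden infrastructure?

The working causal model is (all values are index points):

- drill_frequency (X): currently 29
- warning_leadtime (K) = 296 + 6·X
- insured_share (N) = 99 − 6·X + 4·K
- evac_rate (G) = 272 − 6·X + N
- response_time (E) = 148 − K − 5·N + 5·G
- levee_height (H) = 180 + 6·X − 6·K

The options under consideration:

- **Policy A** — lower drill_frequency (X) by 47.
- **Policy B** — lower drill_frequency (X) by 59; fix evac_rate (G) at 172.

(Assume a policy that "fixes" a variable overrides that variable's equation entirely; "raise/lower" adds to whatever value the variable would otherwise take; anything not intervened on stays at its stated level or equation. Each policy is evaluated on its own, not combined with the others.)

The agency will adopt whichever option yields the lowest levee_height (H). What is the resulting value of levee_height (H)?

-1056

Policy A (X − 47):
  X = 29 − 47 = -18
  K = 296 + 6·(-18) = 188
  H = 180 + 6·(-18) − 6·188 = -1056
Policy B (X − 59, G := 172):
  X = 29 − 59 = -30
  K = 296 + 6·(-30) = 116
  H = 180 + 6·(-30) − 6·116 = -696
Comparing — Policy A: H=-1056, Policy B: H=-696. Lowest is -1056 (Policy A).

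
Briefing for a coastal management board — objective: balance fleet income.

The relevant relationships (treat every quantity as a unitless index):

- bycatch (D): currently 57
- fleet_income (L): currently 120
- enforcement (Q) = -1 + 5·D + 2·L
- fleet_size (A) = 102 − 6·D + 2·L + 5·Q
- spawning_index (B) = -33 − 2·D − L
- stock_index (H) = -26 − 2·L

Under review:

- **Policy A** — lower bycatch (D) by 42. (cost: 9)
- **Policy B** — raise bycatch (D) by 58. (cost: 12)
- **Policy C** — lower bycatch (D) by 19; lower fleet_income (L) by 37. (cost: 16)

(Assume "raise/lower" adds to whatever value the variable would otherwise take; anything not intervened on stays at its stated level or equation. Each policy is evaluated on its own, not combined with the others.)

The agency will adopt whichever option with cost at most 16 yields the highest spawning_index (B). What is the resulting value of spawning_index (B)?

Policy A (D − 42):
  D = 57 − 42 = 15
  L = 120
  B = -33 − 2·15 − 120 = -183
Policy B (D + 58):
  D = 57 + 58 = 115
  L = 120
  B = -33 − 2·115 − 120 = -383
Policy C (D − 19, L − 37):
  D = 57 − 19 = 38
  L = 120 − 37 = 83
  B = -33 − 2·38 − 83 = -192
Comparing — Policy A: B=-183, Policy B: B=-383, Policy C: B=-192. Highest is -183 (Policy A).

-183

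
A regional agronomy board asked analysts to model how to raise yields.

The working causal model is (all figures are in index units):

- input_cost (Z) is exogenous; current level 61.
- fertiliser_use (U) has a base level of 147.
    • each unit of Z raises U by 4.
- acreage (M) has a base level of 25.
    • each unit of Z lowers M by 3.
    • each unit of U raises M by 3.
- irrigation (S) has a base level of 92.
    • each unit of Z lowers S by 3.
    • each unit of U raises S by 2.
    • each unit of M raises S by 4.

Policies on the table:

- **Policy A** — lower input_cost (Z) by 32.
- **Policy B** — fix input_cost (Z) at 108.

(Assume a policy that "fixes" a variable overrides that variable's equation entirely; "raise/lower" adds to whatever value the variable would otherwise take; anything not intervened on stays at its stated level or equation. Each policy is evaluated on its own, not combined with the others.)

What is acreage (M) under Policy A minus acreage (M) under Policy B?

-711

Policy A (Z − 32):
  Z = 61 − 32 = 29
  U = 147 + 4·29 = 263
  M = 25 − 3·29 + 3·263 = 727
Policy B (Z := 108):
  Z = 108
  U = 147 + 4·108 = 579
  M = 25 − 3·108 + 3·579 = 1438
M: 727 − 1438 = -711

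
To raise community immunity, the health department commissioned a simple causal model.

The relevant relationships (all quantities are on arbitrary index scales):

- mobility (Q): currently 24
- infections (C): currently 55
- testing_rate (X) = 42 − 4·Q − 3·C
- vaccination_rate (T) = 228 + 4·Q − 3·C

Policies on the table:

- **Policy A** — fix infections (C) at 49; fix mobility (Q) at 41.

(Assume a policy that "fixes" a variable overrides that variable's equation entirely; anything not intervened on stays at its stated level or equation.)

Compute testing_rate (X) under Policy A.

-269

Policy A (C := 49, Q := 41):
  Q = 41
  C = 49
  X = 42 − 4·41 − 3·49 = -269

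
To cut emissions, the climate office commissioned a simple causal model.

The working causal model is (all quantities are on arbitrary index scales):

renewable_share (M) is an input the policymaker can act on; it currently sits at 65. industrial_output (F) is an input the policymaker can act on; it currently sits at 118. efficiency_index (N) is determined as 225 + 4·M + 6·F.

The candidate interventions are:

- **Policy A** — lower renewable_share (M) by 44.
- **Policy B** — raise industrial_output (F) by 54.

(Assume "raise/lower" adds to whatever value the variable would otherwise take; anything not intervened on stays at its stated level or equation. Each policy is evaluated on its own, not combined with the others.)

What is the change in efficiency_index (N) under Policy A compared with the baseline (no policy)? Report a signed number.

-176

Baseline:
  M = 65
  F = 118
  N = 225 + 4·65 + 6·118 = 1193
Policy A (M − 44):
  M = 65 − 44 = 21
  F = 118
  N = 225 + 4·21 + 6·118 = 1017
Change in N: 1017 − 1193 = -176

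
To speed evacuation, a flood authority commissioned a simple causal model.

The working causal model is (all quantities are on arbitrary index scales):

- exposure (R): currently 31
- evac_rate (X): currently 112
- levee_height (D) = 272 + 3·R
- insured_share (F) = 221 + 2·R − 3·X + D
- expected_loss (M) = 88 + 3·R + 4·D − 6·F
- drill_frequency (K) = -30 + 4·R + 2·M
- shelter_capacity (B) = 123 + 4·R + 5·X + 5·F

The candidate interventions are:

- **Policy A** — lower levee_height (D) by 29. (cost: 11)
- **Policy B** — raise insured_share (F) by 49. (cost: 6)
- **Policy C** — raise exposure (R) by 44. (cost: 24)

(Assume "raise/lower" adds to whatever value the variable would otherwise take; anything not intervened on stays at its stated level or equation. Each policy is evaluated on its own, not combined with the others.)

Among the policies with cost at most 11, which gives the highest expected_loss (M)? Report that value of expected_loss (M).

-173

Policy A (D − 29):
  R = 31
  X = 112
  D = 272 + 3·31 (−29 from intervention) = 336
  F = 221 + 2·31 − 3·112 + 336 = 283
  M = 88 + 3·31 + 4·336 − 6·283 = -173
Policy B (F + 49):
  R = 31
  X = 112
  D = 272 + 3·31 = 365
  F = 221 + 2·31 − 3·112 + 365 (+49 from intervention) = 361
  M = 88 + 3·31 + 4·365 − 6·361 = -525
Comparing — Policy A: M=-173, Policy B: M=-525. Highest is -173 (Policy A).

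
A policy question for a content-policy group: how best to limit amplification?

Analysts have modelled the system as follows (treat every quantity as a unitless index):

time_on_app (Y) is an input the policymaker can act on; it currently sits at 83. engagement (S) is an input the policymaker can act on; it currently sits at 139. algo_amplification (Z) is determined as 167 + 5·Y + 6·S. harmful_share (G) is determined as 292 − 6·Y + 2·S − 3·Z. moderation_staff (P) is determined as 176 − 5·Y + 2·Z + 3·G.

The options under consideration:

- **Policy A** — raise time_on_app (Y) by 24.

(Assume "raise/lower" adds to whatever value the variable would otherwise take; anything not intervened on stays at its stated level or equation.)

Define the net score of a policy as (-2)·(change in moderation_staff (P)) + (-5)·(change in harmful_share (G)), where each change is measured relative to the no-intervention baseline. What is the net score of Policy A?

Baseline:
  Y = 83
  S = 139
  Z = 167 + 5·83 + 6·139 = 1416
  G = 292 − 6·83 + 2·139 − 3·1416 = -4176
  P = 176 − 5·83 + 2·1416 + 3·(-4176) = -9935
Policy A (Y + 24):
  Y = 83 + 24 = 107
  S = 139
  Z = 167 + 5·107 + 6·139 = 1536
  G = 292 − 6·107 + 2·139 − 3·1536 = -4680
  P = 176 − 5·107 + 2·1536 + 3·(-4680) = -11327
ΔP = -11327 − (-9935) = -1392; ΔG = -4680 − (-4176) = -504
Score = (-2)·(-1392) + (-5)·(-504) = 5304

5304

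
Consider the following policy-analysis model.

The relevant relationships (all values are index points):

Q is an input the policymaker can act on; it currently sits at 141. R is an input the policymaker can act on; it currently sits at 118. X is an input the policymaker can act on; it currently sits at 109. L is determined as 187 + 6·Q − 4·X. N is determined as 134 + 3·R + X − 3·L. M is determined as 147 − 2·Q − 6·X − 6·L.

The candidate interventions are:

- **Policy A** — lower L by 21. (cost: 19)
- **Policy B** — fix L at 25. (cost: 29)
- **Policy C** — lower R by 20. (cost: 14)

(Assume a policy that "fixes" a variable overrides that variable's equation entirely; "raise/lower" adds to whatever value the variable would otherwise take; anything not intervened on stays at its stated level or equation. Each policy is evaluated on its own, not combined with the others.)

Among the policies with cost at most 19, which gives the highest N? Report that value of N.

-1131

Policy A (L − 21):
  Q = 141
  R = 118
  X = 109
  L = 187 + 6·141 − 4·109 (−21 from intervention) = 576
  N = 134 + 3·118 + 109 − 3·576 = -1131
Policy C (R − 20):
  Q = 141
  R = 118 − 20 = 98
  X = 109
  L = 187 + 6·141 − 4·109 = 597
  N = 134 + 3·98 + 109 − 3·597 = -1254
Comparing — Policy A: N=-1131, Policy C: N=-1254. Highest is -1131 (Policy A).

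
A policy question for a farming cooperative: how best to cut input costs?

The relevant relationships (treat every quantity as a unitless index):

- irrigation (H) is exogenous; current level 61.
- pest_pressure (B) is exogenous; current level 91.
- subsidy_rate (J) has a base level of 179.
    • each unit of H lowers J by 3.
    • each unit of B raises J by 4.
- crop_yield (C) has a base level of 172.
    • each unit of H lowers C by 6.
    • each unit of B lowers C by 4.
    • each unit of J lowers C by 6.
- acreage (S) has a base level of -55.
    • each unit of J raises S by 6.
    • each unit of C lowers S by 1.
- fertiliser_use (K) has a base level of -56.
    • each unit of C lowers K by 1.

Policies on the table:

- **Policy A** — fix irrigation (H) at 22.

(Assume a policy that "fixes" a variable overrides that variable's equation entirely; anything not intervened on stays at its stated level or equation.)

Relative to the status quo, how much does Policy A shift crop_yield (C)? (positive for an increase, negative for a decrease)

-468

Baseline:
  H = 61
  B = 91
  J = 179 − 3·61 + 4·91 = 360
  C = 172 − 6·61 − 4·91 − 6·360 = -2718
Policy A (H := 22):
  H = 22
  B = 91
  J = 179 − 3·22 + 4·91 = 477
  C = 172 − 6·22 − 4·91 − 6·477 = -3186
Change in C: -3186 − (-2718) = -468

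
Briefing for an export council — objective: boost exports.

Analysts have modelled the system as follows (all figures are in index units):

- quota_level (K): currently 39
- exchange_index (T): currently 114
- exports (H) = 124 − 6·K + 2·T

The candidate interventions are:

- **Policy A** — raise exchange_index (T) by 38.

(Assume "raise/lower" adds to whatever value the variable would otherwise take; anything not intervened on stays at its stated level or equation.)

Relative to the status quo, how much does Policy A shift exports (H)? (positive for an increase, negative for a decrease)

76

Baseline:
  K = 39
  T = 114
  H = 124 − 6·39 + 2·114 = 118
Policy A (T + 38):
  K = 39
  T = 114 + 38 = 152
  H = 124 − 6·39 + 2·152 = 194
Change in H: 194 − 118 = 76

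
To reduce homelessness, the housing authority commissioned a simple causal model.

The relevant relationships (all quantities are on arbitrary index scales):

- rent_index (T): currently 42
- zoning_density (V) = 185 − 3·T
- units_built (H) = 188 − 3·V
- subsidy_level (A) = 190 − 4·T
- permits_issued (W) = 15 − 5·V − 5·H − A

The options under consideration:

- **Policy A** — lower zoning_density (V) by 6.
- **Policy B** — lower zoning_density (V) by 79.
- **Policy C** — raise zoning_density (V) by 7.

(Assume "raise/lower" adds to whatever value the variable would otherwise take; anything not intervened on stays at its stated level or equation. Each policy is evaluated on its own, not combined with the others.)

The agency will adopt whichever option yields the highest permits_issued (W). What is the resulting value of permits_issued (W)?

Policy A (V − 6):
  T = 42
  V = 185 − 3·42 (−6 from intervention) = 53
  H = 188 − 3·53 = 29
  A = 190 − 4·42 = 22
  W = 15 − 5·53 − 5·29 − 22 = -417
Policy B (V − 79):
  T = 42
  V = 185 − 3·42 (−79 from intervention) = -20
  H = 188 − 3·(-20) = 248
  A = 190 − 4·42 = 22
  W = 15 − 5·(-20) − 5·248 − 22 = -1147
Policy C (V + 7):
  T = 42
  V = 185 − 3·42 (+7 from intervention) = 66
  H = 188 − 3·66 = -10
  A = 190 − 4·42 = 22
  W = 15 − 5·66 − 5·(-10) − 22 = -287
Comparing — Policy A: W=-417, Policy B: W=-1147, Policy C: W=-287. Highest is -287 (Policy C).

-287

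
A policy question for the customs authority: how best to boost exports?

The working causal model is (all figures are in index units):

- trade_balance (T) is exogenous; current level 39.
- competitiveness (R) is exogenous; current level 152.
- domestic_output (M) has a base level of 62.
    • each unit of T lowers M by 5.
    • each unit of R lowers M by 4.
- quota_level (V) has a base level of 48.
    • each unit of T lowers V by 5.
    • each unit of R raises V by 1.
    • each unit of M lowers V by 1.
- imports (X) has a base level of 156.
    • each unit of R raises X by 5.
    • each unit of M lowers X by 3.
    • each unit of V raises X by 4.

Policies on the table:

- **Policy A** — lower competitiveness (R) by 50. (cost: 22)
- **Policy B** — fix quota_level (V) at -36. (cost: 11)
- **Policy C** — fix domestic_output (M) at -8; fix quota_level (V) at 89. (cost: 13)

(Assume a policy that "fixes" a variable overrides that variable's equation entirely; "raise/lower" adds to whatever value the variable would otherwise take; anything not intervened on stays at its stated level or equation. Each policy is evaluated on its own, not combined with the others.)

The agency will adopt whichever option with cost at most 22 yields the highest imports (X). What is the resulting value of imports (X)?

4273

Policy A (R − 50):
  T = 39
  R = 152 − 50 = 102
  M = 62 − 5·39 − 4·102 = -541
  V = 48 − 5·39 + 102 − (-541) = 496
  X = 156 + 5·102 − 3·(-541) + 4·496 = 4273
Policy B (V := -36):
  T = 39
  R = 152
  M = 62 − 5·39 − 4·152 = -741
  V = -36
  X = 156 + 5·152 − 3·(-741) + 4·(-36) = 2995
Policy C (M := -8, V := 89):
  T = 39
  R = 152
  M = -8
  V = 89
  X = 156 + 5·152 − 3·(-8) + 4·89 = 1296
Comparing — Policy A: X=4273, Policy B: X=2995, Policy C: X=1296. Highest is 4273 (Policy A).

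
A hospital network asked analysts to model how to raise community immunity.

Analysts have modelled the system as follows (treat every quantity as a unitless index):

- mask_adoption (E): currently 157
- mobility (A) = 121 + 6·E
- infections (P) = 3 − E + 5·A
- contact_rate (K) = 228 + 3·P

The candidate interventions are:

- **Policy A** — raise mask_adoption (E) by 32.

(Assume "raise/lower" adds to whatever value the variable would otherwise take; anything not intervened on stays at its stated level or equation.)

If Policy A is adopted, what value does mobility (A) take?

Policy A (E + 32):
  E = 157 + 32 = 189
  A = 121 + 6·189 = 1255

1255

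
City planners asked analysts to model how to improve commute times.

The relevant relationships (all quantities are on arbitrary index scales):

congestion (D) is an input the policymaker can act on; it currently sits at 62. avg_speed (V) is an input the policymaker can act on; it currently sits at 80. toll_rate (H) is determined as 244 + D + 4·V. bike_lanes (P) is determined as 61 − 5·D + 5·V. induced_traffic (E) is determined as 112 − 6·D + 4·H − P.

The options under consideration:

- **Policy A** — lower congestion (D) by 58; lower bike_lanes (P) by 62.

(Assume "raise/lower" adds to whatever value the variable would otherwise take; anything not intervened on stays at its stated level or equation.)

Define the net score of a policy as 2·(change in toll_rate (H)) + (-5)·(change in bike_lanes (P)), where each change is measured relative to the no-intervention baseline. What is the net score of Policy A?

-1256

Baseline:
  D = 62
  V = 80
  H = 244 + 62 + 4·80 = 626
  P = 61 − 5·62 + 5·80 = 151
Policy A (D − 58, P − 62):
  D = 62 − 58 = 4
  V = 80
  H = 244 + 4 + 4·80 = 568
  P = 61 − 5·4 + 5·80 (−62 from intervention) = 379
ΔH = 568 − 626 = -58; ΔP = 379 − 151 = 228
Score = 2·(-58) + (-5)·228 = -1256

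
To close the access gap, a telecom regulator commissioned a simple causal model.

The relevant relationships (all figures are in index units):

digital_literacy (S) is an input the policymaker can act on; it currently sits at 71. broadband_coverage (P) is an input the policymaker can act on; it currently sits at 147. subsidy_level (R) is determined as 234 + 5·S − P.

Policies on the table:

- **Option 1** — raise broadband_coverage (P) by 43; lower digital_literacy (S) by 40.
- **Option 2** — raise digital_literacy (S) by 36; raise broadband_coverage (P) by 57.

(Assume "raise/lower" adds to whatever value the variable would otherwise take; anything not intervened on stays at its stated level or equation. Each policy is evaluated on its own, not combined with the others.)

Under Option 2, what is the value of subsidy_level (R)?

Option 2 (S + 36, P + 57):
  S = 71 + 36 = 107
  P = 147 + 57 = 204
  R = 234 + 5·107 − 204 = 565

565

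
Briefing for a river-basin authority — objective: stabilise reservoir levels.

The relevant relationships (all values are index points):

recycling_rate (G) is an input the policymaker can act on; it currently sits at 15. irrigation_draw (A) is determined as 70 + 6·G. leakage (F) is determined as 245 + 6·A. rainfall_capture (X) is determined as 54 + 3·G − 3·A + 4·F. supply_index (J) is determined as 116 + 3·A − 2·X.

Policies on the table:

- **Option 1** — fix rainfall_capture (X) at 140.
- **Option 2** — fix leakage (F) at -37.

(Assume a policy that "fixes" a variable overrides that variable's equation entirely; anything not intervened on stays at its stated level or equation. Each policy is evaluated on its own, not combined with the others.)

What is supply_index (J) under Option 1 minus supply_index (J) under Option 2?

-1338

Option 1 (X := 140):
  G = 15
  A = 70 + 6·15 = 160
  F = 245 + 6·160 = 1205
  X = 140
  J = 116 + 3·160 − 2·140 = 316
Option 2 (F := -37):
  G = 15
  A = 70 + 6·15 = 160
  F = -37
  X = 54 + 3·15 − 3·160 + 4·(-37) = -529
  J = 116 + 3·160 − 2·(-529) = 1654
J: 316 − 1654 = -1338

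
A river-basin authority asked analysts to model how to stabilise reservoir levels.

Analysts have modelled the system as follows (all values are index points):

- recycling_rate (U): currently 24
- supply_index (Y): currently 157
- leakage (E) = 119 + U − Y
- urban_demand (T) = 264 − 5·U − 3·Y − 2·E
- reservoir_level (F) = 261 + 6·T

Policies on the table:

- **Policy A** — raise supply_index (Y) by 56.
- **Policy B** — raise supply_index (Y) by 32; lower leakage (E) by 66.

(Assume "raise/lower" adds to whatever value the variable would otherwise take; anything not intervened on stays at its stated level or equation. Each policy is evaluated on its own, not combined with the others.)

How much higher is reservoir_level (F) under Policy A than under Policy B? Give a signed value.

Policy A (Y + 56):
  U = 24
  Y = 157 + 56 = 213
  E = 119 + 24 − 213 = -70
  T = 264 − 5·24 − 3·213 − 2·(-70) = -355
  F = 261 + 6·(-355) = -1869
Policy B (Y + 32, E − 66):
  U = 24
  Y = 157 + 32 = 189
  E = 119 + 24 − 189 (−66 from intervention) = -112
  T = 264 − 5·24 − 3·189 − 2·(-112) = -199
  F = 261 + 6·(-199) = -933
F: -1869 − (-933) = -936

-936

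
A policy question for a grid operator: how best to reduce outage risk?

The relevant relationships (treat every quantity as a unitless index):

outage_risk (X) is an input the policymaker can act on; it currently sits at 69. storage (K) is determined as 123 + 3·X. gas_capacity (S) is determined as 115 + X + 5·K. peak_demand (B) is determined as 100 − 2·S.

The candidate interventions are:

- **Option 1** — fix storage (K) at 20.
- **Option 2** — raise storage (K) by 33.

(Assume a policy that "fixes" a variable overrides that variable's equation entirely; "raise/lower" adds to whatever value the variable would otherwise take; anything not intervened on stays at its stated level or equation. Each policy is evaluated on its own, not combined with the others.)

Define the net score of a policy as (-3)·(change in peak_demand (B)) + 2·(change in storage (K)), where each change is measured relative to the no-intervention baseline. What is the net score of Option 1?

Baseline:
  X = 69
  K = 123 + 3·69 = 330
  S = 115 + 69 + 5·330 = 1834
  B = 100 − 2·1834 = -3568
Option 1 (K := 20):
  X = 69
  K = 20
  S = 115 + 69 + 5·20 = 284
  B = 100 − 2·284 = -468
ΔB = -468 − (-3568) = 3100; ΔK = 20 − 330 = -310
Score = (-3)·3100 + 2·(-310) = -9920

-9920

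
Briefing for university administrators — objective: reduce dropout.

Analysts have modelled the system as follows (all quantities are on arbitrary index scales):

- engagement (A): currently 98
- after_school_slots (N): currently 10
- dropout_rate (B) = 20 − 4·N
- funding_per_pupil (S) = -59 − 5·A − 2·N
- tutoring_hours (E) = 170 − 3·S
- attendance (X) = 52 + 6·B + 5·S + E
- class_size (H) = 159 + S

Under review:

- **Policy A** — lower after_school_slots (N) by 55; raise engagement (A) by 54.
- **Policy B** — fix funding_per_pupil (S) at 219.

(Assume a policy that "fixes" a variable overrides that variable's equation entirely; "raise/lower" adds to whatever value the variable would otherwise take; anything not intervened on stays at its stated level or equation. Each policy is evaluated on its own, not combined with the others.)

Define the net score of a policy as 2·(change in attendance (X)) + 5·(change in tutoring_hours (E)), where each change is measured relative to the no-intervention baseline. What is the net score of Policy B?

-8668

Baseline:
  A = 98
  N = 10
  B = 20 − 4·10 = -20
  S = -59 − 5·98 − 2·10 = -569
  E = 170 − 3·(-569) = 1877
  X = 52 + 6·(-20) + 5·(-569) + 1877 = -1036
Policy B (S := 219):
  A = 98
  N = 10
  B = 20 − 4·10 = -20
  S = 219
  E = 170 − 3·219 = -487
  X = 52 + 6·(-20) + 5·219 + (-487) = 540
ΔX = 540 − (-1036) = 1576; ΔE = -487 − 1877 = -2364
Score = 2·1576 + 5·(-2364) = -8668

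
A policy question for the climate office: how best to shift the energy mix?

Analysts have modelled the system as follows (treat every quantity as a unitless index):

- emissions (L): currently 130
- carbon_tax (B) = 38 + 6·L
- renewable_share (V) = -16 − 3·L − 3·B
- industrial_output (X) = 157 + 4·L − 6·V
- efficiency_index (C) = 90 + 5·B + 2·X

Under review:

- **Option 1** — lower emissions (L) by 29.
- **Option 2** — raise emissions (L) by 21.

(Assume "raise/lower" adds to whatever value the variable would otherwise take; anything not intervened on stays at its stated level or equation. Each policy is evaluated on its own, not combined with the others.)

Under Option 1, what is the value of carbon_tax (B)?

Option 1 (L − 29):
  L = 130 − 29 = 101
  B = 38 + 6·101 = 644

644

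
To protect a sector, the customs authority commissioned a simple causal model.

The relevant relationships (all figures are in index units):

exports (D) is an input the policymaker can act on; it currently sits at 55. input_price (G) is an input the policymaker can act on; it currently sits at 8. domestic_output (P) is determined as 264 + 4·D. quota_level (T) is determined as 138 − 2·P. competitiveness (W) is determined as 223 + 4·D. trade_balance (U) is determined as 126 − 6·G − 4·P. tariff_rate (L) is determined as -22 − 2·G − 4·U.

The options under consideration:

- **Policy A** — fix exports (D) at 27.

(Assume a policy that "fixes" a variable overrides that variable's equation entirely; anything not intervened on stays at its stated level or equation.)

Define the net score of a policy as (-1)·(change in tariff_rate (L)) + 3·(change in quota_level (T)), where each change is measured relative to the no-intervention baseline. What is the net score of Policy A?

2464

Baseline:
  D = 55
  G = 8
  P = 264 + 4·55 = 484
  T = 138 − 2·484 = -830
  U = 126 − 6·8 − 4·484 = -1858
  L = -22 − 2·8 − 4·(-1858) = 7394
Policy A (D := 27):
  D = 27
  G = 8
  P = 264 + 4·27 = 372
  T = 138 − 2·372 = -606
  U = 126 − 6·8 − 4·372 = -1410
  L = -22 − 2·8 − 4·(-1410) = 5602
ΔL = 5602 − 7394 = -1792; ΔT = -606 − (-830) = 224
Score = (-1)·(-1792) + 3·224 = 2464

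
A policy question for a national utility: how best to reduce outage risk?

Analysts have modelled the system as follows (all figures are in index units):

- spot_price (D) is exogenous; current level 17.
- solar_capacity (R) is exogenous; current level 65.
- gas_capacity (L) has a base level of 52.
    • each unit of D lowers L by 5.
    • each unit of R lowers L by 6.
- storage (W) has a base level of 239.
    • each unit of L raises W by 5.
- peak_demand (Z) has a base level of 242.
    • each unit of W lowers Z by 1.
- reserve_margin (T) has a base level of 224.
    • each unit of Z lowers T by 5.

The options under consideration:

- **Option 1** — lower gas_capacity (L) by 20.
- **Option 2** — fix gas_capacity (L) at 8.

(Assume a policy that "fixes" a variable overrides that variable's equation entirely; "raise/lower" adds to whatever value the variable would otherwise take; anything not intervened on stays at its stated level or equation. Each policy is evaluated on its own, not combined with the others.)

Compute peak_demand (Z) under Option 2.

-37

Option 2 (L := 8):
  D = 17
  R = 65
  L = 8
  W = 239 + 5·8 = 279
  Z = 242 − 279 = -37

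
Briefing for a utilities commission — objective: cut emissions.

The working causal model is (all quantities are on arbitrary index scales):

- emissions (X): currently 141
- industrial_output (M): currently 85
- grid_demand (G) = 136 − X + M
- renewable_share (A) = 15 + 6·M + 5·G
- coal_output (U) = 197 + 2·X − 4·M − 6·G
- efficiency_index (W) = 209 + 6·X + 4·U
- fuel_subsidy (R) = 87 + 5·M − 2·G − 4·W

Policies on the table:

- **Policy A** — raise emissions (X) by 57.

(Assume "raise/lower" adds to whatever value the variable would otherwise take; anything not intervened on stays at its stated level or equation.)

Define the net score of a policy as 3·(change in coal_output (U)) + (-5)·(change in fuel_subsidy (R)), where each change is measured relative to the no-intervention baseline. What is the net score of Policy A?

Baseline:
  X = 141
  M = 85
  G = 136 − 141 + 85 = 80
  U = 197 + 2·141 − 4·85 − 6·80 = -341
  W = 209 + 6·141 + 4·(-341) = -309
  R = 87 + 5·85 − 2·80 − 4·(-309) = 1588
Policy A (X + 57):
  X = 141 + 57 = 198
  M = 85
  G = 136 − 198 + 85 = 23
  U = 197 + 2·198 − 4·85 − 6·23 = 115
  W = 209 + 6·198 + 4·115 = 1857
  R = 87 + 5·85 − 2·23 − 4·1857 = -6962
ΔU = 115 − (-341) = 456; ΔR = -6962 − 1588 = -8550
Score = 3·456 + (-5)·(-8550) = 44118

44118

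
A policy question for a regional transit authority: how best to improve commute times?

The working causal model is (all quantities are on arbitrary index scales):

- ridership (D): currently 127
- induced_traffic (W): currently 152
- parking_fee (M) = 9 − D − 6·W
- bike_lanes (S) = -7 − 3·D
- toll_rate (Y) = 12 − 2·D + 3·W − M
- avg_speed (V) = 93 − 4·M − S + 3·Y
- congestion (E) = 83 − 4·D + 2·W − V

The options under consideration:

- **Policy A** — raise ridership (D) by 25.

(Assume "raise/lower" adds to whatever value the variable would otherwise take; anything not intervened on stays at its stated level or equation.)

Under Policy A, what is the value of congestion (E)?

-8654

Policy A (D + 25):
  D = 127 + 25 = 152
  W = 152
  M = 9 − 152 − 6·152 = -1055
  S = -7 − 3·152 = -463
  Y = 12 − 2·152 + 3·152 − (-1055) = 1219
  V = 93 − 4·(-1055) − (-463) + 3·1219 = 8433
  E = 83 − 4·152 + 2·152 − 8433 = -8654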